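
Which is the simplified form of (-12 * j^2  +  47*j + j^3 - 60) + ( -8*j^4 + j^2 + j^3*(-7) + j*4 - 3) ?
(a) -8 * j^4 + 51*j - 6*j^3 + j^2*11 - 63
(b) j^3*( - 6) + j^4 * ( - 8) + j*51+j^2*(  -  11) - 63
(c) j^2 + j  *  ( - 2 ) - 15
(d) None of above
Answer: b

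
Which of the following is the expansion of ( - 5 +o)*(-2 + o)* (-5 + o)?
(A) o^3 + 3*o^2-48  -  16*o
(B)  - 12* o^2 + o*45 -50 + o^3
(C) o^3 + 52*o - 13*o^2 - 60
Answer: B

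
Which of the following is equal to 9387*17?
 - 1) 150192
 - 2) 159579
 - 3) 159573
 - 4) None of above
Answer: 2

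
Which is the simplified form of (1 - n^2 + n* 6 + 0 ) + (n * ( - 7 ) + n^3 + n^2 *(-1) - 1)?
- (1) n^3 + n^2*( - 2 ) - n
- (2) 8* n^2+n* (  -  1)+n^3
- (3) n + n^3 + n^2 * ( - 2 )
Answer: 1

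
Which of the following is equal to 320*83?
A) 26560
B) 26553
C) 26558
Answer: A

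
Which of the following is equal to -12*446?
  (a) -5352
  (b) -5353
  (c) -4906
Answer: a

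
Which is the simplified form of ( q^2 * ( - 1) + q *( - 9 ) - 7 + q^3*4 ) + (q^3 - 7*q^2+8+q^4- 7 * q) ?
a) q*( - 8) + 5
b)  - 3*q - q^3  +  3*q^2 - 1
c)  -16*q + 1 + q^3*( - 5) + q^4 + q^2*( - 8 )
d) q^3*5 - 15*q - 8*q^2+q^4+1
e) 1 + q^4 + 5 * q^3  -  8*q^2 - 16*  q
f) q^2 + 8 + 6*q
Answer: e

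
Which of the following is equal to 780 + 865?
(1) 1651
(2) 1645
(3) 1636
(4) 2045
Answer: 2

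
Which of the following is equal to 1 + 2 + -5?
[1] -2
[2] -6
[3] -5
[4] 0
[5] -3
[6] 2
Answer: 1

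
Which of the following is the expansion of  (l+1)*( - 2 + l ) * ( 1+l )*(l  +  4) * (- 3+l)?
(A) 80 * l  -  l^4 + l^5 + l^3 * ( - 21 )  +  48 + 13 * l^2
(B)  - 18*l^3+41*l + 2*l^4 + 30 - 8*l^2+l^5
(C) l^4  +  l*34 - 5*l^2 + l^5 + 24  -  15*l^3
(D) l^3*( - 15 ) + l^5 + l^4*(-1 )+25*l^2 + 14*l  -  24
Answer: C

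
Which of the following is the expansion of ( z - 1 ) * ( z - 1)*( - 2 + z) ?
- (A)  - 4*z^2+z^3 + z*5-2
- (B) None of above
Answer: A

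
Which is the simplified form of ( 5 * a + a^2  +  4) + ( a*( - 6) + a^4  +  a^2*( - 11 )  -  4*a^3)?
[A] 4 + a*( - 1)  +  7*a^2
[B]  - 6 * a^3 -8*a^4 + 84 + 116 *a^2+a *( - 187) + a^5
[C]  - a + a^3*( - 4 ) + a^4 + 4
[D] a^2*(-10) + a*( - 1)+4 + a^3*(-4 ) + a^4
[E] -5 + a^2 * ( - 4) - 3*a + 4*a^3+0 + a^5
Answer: D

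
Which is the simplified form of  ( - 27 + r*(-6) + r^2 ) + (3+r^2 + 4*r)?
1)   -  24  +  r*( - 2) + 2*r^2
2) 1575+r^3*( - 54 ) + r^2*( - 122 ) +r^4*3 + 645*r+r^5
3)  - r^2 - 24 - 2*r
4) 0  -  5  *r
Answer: 1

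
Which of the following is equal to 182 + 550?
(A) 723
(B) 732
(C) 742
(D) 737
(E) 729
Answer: B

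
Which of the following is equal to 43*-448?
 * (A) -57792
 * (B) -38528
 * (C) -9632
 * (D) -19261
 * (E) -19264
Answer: E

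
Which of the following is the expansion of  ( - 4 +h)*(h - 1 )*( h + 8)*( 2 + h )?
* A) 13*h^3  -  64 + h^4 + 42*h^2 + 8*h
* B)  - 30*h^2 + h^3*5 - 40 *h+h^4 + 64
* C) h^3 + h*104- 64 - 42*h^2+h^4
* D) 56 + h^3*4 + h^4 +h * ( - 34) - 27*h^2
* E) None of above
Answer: B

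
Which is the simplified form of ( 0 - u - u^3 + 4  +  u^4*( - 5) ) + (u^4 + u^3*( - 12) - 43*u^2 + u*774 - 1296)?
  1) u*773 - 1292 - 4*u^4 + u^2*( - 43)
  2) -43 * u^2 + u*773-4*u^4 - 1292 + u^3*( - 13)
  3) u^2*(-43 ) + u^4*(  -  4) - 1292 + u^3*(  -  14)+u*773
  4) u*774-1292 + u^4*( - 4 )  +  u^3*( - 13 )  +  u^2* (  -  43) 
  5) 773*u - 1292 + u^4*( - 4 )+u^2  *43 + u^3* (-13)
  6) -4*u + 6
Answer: 2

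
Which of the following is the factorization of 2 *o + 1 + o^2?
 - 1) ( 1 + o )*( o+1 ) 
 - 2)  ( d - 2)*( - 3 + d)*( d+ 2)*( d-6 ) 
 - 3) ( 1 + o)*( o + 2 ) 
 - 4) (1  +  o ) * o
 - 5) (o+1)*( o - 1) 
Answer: 1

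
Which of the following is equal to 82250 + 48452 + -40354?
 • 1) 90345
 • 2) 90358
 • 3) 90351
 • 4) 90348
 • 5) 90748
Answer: 4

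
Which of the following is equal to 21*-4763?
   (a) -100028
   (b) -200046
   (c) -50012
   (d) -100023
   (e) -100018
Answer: d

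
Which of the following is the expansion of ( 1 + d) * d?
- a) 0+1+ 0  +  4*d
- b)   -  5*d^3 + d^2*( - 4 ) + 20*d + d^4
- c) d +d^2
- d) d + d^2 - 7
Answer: c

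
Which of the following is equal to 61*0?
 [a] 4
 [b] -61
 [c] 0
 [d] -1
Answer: c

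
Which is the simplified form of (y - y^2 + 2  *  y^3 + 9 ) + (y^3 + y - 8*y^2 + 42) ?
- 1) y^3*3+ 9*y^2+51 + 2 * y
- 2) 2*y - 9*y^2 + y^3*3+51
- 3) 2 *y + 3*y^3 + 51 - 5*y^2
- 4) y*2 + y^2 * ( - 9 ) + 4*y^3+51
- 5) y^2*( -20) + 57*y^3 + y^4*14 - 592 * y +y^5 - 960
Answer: 2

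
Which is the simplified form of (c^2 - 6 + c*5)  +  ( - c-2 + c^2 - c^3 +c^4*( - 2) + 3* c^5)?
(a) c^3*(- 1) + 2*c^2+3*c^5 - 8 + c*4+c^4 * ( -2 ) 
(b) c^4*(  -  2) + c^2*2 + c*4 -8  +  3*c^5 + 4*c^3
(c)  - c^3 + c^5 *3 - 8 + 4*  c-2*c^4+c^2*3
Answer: a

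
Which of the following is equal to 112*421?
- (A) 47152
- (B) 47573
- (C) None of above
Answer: A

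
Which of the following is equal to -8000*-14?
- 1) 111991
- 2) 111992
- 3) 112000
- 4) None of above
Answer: 3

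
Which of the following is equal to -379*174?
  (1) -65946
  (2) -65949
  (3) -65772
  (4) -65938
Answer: 1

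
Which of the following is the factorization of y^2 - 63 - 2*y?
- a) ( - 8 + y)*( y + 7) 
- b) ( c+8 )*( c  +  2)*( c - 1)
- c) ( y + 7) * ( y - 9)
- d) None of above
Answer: c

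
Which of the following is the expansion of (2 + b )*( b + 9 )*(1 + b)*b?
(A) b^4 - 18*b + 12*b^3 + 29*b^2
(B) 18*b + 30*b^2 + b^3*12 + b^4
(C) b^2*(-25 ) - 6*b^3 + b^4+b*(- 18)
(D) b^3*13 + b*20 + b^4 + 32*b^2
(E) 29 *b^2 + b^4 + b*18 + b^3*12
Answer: E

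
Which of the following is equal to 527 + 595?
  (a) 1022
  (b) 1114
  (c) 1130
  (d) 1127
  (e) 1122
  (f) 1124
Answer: e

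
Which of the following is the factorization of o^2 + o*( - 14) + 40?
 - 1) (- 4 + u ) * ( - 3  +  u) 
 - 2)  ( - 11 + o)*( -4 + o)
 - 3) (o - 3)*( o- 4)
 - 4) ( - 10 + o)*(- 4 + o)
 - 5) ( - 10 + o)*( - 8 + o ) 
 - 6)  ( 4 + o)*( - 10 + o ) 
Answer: 4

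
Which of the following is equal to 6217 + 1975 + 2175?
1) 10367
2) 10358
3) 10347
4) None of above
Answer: 1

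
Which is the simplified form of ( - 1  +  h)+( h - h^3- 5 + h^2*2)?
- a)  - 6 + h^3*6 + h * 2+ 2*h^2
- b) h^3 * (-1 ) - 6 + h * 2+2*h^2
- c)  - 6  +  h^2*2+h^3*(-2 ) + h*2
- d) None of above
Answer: b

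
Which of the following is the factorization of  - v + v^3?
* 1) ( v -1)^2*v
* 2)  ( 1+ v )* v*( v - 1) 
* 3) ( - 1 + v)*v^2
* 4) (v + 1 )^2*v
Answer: 2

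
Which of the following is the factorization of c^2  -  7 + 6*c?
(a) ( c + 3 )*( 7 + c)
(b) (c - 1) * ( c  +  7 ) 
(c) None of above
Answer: b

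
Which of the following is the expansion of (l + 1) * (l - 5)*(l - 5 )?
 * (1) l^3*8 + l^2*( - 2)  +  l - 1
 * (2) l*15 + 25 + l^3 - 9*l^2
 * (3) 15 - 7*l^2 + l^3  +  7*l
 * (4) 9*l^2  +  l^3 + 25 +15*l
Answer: 2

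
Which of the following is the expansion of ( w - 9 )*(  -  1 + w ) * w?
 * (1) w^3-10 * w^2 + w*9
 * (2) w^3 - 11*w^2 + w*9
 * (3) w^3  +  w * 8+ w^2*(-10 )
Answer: 1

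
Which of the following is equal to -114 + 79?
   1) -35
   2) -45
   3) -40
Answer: 1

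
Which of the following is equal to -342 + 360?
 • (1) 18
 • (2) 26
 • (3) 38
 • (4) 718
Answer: 1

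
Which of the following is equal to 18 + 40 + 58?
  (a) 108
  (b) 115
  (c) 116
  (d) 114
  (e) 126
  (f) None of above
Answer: c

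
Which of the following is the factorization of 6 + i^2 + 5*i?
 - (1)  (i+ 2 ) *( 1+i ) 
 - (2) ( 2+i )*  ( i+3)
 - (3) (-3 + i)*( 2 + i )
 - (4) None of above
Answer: 2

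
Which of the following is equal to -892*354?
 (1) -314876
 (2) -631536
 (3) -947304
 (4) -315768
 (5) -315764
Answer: 4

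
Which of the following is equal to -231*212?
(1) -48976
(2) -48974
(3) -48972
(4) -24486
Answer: 3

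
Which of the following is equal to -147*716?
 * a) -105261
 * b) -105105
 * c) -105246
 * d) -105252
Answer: d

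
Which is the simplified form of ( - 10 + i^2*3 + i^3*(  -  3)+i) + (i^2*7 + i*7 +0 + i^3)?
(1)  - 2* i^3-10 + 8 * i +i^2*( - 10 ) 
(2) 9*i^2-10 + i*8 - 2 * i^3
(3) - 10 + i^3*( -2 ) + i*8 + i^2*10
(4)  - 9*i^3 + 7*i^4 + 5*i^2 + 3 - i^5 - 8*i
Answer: 3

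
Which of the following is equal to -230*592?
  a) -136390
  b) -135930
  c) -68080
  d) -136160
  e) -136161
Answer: d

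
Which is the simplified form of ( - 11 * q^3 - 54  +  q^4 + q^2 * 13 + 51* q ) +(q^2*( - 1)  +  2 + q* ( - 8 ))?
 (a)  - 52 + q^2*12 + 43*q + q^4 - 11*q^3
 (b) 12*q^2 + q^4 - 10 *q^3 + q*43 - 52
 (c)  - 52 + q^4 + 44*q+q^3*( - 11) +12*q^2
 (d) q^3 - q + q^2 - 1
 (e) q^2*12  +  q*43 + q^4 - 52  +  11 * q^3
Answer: a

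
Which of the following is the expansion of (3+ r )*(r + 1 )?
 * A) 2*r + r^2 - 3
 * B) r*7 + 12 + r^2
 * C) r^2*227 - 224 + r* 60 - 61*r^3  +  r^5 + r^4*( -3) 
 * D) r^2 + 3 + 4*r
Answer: D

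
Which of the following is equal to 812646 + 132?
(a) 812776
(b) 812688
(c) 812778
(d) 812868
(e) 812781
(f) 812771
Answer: c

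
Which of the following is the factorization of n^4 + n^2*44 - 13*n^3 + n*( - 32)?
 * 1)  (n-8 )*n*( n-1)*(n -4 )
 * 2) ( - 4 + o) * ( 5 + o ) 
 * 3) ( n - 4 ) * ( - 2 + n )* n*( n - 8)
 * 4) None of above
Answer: 1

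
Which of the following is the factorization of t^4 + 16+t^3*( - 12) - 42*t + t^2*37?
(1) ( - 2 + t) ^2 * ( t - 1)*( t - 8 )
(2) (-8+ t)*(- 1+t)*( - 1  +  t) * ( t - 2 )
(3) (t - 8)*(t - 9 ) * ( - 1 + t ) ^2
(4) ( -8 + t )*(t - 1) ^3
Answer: 2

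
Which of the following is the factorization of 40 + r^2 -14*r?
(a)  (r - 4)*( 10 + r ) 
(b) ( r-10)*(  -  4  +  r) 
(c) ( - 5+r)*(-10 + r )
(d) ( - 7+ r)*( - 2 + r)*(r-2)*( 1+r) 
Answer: b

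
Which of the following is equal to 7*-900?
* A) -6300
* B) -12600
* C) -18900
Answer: A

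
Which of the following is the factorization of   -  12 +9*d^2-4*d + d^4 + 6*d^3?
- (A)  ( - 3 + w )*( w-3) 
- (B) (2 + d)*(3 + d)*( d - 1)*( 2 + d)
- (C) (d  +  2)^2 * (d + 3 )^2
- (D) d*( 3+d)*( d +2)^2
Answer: B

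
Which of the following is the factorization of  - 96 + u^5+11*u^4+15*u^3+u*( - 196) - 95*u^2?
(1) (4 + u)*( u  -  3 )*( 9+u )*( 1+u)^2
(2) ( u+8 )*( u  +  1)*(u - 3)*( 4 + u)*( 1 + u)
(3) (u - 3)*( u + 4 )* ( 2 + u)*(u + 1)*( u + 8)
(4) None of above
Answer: 2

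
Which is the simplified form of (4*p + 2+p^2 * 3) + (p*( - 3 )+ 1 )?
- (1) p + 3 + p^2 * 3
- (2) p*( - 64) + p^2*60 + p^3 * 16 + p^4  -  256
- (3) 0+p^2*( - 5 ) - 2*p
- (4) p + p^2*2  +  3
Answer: 1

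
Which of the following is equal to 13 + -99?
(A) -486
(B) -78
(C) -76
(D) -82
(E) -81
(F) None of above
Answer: F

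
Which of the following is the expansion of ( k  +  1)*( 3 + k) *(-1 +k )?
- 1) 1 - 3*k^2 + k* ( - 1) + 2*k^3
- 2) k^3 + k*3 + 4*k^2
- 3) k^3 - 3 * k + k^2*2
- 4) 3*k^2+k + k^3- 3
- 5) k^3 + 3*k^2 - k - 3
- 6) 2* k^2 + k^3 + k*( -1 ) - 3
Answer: 5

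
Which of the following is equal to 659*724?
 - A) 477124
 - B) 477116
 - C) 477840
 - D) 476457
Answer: B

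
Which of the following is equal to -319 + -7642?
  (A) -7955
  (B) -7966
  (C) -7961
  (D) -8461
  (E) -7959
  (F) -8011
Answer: C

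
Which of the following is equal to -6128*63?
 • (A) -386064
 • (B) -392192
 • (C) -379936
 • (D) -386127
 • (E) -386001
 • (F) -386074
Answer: A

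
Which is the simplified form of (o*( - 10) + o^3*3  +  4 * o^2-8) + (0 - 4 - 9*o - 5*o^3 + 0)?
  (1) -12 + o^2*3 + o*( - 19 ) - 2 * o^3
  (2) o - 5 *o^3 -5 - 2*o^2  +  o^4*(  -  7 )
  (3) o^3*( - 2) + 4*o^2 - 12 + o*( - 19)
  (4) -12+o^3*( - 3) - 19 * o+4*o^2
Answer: 3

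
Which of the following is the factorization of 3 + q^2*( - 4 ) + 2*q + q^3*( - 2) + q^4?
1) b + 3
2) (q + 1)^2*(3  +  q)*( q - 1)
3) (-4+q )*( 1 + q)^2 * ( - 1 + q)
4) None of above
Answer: 4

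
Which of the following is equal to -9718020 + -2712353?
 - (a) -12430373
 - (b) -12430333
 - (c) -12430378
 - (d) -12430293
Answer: a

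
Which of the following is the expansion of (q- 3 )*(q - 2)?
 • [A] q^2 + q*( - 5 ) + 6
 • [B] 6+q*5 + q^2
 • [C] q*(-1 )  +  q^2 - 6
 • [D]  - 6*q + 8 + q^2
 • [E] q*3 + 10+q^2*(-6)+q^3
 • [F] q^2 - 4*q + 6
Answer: A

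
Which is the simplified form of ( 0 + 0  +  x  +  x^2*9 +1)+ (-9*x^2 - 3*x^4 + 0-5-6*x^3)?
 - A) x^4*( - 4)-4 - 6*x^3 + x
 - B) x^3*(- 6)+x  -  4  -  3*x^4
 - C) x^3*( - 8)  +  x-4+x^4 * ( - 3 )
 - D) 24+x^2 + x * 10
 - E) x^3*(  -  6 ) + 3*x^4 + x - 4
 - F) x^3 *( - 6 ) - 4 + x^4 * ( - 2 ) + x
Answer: B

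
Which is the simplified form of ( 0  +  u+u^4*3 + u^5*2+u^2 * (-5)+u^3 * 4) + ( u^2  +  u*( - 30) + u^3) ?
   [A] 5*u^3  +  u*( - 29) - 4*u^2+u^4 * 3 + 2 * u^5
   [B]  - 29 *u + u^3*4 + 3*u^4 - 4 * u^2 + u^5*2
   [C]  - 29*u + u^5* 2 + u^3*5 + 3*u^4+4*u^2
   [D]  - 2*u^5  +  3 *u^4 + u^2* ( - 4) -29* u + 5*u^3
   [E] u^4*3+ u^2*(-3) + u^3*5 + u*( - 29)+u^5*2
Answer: A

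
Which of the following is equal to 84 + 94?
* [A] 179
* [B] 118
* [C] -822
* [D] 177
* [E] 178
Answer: E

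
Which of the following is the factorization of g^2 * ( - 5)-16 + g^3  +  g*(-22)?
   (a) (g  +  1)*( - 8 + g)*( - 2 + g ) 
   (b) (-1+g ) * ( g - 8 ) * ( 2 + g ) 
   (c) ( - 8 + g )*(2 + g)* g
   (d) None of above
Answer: d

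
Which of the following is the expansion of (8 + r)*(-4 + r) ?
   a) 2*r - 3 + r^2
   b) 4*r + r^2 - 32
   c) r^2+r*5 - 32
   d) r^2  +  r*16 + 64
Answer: b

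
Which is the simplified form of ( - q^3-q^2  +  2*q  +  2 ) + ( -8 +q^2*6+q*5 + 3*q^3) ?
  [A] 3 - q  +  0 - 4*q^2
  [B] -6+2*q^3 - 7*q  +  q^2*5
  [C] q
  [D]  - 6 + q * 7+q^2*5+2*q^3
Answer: D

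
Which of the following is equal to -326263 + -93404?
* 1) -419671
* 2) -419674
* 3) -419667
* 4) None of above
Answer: 3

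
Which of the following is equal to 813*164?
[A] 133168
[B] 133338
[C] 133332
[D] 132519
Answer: C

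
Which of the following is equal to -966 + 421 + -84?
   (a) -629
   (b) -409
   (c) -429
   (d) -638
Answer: a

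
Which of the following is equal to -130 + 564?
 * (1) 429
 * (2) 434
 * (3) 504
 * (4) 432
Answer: 2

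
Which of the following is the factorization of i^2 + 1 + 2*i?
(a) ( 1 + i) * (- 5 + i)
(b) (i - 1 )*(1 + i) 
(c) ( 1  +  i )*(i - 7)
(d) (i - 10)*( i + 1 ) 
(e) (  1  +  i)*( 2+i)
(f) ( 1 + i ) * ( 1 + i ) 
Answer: f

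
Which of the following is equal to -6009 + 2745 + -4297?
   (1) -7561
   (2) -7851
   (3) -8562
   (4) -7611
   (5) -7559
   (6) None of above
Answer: 1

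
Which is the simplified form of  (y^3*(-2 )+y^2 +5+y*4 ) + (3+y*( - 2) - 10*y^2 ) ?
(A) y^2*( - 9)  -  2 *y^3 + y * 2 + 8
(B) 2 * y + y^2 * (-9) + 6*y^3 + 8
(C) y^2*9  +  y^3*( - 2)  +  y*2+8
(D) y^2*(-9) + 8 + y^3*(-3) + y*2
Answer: A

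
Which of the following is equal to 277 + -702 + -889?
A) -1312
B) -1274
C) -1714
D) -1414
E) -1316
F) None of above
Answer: F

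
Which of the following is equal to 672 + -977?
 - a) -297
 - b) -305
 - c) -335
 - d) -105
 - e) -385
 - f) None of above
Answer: b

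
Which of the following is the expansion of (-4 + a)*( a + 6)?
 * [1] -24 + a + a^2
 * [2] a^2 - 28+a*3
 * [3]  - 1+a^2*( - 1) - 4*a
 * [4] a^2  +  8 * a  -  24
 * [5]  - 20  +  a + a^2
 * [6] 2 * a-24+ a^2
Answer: 6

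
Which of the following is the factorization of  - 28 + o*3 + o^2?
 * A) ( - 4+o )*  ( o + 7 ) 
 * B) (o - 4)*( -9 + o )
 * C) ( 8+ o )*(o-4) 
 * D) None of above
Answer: A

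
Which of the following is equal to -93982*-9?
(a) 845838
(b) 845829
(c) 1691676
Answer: a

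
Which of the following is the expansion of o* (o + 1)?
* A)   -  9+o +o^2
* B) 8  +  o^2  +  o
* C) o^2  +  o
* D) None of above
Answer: C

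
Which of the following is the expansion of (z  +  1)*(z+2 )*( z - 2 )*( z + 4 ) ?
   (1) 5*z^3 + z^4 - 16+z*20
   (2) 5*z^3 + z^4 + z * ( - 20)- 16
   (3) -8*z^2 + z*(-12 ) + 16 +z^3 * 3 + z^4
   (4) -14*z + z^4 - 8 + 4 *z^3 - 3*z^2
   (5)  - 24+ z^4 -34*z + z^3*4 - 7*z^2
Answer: 2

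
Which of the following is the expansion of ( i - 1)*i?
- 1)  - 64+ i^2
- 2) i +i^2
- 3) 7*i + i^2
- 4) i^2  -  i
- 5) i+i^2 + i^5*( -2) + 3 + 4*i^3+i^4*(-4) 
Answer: 4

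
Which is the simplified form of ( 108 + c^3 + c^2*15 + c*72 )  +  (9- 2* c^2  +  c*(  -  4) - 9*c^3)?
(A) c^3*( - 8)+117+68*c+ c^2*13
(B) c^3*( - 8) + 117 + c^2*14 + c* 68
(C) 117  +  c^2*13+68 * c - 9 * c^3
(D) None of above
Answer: A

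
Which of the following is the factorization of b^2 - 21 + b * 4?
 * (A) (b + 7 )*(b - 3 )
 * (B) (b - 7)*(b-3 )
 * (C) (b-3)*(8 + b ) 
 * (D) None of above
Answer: A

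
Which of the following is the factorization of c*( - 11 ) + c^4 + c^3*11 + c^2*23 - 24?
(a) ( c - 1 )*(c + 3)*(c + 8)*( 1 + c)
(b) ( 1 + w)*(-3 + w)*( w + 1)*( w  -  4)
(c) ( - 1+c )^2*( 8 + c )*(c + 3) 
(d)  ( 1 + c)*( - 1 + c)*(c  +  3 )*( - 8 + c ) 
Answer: a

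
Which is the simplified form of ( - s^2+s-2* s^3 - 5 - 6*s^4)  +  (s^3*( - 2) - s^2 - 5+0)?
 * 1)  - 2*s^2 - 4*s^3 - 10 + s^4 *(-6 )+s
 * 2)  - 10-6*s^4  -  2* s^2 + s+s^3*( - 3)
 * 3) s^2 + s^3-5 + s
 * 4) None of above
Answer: 1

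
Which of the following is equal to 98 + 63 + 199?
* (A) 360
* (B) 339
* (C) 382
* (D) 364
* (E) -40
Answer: A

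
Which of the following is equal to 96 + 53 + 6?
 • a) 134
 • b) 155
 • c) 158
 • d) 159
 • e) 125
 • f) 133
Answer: b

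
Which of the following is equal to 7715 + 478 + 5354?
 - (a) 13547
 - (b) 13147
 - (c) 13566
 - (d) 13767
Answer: a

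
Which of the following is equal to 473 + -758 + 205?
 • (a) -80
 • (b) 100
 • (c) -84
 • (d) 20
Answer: a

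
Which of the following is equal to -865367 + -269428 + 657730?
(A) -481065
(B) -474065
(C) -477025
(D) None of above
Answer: D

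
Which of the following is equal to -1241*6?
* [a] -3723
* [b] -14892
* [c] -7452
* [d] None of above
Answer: d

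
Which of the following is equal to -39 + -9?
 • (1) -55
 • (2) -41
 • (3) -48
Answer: 3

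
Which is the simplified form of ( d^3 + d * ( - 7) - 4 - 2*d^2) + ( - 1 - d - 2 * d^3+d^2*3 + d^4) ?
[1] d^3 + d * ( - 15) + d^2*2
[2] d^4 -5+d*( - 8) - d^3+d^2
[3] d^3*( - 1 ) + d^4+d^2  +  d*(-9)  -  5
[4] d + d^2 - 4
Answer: 2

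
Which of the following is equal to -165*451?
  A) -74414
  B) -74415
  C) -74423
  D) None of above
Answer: B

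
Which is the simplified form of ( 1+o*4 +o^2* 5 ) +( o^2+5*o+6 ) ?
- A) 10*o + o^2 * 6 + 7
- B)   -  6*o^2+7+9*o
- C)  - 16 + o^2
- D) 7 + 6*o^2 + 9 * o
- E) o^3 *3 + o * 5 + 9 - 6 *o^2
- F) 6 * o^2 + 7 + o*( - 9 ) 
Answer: D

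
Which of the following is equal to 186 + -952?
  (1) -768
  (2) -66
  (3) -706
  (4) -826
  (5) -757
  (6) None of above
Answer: 6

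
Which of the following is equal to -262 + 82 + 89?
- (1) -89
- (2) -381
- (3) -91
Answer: 3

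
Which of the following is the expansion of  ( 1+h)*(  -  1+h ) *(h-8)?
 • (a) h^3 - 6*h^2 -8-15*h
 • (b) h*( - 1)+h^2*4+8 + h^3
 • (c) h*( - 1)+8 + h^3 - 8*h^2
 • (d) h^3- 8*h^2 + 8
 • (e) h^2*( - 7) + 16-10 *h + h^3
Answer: c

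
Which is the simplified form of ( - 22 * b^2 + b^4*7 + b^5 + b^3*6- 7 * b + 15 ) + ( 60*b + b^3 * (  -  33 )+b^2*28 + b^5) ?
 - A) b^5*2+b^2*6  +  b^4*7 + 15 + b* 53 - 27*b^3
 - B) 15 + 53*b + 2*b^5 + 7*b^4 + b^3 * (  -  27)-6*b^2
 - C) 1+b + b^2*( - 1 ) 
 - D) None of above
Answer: A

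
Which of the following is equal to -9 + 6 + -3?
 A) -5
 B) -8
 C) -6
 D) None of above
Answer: C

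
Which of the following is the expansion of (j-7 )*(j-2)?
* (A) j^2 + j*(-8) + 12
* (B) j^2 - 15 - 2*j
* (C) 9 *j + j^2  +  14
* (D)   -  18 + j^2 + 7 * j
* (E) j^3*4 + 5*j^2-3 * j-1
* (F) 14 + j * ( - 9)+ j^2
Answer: F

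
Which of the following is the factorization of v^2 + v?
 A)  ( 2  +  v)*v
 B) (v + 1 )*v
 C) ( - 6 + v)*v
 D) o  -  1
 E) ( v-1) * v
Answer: B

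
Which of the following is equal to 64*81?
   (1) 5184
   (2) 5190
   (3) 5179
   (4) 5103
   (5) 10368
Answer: 1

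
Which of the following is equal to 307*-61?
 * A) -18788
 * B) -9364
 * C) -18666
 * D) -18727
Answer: D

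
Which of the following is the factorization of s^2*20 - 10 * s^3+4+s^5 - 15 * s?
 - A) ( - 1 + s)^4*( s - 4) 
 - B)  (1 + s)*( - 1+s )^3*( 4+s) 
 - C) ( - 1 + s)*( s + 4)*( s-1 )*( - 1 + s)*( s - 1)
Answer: C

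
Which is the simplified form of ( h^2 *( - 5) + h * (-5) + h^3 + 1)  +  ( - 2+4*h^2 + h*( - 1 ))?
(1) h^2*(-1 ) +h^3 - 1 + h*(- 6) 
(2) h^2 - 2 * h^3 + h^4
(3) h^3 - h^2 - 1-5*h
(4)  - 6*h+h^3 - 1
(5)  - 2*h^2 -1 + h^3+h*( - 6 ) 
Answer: 1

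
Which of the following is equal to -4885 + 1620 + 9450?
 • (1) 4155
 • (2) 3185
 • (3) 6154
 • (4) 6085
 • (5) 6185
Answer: 5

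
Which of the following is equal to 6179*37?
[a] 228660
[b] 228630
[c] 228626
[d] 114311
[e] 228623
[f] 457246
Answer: e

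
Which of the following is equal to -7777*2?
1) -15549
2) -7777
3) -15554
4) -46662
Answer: 3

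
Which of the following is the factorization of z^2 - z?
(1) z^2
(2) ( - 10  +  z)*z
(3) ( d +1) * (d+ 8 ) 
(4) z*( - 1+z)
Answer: 4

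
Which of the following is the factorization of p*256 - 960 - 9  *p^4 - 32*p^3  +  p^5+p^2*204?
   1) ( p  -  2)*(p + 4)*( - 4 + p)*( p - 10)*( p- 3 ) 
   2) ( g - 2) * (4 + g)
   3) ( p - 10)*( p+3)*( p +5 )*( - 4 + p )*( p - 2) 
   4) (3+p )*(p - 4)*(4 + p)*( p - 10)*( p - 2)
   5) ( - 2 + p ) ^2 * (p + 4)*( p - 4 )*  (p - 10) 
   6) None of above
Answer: 4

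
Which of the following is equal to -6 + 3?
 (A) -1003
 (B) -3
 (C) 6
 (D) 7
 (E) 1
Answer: B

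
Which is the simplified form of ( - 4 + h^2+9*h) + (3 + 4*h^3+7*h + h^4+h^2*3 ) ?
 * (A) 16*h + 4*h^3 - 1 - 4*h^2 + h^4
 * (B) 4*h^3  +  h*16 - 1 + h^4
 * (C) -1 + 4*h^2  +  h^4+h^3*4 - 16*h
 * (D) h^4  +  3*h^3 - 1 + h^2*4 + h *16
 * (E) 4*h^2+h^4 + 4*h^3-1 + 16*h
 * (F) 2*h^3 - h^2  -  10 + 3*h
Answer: E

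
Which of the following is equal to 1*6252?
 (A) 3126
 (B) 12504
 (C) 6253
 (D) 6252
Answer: D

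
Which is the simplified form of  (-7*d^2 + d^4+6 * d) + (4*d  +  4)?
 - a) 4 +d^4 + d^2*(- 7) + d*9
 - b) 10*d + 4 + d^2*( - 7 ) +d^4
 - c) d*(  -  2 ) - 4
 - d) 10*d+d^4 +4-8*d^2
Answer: b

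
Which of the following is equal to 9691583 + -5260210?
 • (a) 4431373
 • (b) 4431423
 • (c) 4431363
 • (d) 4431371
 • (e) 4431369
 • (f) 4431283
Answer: a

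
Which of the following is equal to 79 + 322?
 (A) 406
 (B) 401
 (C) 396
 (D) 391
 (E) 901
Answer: B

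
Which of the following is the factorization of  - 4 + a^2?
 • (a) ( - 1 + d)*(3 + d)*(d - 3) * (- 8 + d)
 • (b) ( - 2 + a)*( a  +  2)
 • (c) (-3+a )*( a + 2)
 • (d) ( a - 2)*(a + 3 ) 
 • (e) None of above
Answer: b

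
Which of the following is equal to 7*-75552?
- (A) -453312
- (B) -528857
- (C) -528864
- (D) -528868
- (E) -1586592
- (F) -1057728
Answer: C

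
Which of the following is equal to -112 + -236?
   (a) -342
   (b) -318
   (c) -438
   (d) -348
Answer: d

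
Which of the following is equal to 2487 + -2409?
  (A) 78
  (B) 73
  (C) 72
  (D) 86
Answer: A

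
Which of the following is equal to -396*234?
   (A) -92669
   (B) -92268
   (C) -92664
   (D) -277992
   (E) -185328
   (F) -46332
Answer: C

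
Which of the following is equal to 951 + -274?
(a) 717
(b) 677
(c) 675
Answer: b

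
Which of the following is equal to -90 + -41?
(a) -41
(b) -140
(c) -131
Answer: c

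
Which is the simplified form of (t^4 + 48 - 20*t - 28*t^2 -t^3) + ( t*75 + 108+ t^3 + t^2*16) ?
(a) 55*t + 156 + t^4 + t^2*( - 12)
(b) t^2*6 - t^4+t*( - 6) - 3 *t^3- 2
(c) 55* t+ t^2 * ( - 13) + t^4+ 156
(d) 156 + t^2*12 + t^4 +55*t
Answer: a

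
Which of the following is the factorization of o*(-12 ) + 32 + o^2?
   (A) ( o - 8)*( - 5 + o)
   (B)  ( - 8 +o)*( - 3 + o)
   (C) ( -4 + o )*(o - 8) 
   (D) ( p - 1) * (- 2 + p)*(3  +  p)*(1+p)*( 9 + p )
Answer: C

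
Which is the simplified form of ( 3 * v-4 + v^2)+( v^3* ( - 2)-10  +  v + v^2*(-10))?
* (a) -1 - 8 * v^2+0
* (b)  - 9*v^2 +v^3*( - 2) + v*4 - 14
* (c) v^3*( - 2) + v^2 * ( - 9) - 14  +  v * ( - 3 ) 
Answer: b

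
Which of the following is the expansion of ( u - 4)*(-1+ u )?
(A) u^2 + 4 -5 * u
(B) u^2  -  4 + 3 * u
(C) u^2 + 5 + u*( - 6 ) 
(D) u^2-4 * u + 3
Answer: A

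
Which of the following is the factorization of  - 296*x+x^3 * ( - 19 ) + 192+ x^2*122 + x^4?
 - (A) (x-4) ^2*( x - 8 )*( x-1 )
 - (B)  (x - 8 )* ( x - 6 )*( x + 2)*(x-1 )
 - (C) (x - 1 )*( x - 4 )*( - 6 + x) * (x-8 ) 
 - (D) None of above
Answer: C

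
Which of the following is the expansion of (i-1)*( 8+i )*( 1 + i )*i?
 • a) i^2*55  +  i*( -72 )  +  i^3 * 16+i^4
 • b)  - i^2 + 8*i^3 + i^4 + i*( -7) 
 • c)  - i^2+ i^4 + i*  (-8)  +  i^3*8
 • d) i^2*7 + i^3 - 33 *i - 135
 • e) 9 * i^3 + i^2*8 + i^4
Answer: c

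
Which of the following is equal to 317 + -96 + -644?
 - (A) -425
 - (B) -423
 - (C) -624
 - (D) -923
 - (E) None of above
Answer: B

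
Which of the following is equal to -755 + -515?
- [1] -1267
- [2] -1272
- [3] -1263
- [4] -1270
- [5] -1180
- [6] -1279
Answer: 4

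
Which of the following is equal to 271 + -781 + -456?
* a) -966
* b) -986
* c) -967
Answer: a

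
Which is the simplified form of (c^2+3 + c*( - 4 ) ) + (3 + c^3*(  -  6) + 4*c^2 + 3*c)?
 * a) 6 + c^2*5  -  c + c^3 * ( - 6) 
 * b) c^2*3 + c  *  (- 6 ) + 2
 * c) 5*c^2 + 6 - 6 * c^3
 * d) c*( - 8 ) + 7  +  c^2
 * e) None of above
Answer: a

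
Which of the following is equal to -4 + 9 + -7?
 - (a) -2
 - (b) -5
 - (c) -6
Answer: a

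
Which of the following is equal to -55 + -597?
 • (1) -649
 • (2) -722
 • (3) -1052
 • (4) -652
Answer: 4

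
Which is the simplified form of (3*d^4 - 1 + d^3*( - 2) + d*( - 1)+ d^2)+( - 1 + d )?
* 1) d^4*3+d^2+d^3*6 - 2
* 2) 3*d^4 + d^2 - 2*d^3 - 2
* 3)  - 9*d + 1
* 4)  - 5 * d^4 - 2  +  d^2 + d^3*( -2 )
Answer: 2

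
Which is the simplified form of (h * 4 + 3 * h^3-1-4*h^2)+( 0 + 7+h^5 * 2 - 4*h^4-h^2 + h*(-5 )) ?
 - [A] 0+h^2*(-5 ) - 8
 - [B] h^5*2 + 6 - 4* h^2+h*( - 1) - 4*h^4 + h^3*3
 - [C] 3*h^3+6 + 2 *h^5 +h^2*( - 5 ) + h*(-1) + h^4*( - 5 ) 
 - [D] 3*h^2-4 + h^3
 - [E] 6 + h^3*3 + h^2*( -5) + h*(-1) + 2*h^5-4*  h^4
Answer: E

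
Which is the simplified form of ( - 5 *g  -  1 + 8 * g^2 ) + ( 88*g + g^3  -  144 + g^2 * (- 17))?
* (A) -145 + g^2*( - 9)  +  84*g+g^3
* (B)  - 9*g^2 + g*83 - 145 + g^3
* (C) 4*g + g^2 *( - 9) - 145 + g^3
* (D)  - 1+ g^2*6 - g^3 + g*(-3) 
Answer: B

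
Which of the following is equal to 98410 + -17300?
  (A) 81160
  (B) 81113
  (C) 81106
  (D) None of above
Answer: D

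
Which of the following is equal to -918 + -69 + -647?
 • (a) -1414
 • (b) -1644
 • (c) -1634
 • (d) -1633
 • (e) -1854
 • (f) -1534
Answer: c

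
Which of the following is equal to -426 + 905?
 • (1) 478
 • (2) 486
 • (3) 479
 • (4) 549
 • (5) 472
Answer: 3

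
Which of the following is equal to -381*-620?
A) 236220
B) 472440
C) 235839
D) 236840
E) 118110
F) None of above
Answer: A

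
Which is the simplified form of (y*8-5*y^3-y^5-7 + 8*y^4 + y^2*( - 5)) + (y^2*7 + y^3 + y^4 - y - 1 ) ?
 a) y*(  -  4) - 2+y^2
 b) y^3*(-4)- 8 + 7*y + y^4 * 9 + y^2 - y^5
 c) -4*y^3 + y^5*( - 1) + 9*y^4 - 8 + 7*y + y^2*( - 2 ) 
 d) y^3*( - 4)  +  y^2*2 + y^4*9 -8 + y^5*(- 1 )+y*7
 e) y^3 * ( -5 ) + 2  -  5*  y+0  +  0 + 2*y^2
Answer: d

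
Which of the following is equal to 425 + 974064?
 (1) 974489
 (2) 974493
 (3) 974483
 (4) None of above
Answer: 1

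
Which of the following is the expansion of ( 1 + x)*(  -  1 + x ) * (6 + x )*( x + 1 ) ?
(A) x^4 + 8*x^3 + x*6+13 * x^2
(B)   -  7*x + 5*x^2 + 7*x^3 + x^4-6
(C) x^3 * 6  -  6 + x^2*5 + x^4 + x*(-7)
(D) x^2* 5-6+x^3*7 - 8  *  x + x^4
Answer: B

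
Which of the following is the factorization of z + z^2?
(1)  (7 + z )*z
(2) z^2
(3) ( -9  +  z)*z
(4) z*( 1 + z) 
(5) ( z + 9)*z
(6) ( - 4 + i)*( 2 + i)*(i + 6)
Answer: 4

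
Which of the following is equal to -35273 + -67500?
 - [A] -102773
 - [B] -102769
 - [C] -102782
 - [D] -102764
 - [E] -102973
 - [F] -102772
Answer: A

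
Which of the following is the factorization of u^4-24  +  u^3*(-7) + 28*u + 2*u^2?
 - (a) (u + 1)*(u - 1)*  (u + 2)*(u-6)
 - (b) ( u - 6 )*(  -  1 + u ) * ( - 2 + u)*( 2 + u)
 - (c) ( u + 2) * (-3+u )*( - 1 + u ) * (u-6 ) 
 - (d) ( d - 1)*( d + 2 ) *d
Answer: b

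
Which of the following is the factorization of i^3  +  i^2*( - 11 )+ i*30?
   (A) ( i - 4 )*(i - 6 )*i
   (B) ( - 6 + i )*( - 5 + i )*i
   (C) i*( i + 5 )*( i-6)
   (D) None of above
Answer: B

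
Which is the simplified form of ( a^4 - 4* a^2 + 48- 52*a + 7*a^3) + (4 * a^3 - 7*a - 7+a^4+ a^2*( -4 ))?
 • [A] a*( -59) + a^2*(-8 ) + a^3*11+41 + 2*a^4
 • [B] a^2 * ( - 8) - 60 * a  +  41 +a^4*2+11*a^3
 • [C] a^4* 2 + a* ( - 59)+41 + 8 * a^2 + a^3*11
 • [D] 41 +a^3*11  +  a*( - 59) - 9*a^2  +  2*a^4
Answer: A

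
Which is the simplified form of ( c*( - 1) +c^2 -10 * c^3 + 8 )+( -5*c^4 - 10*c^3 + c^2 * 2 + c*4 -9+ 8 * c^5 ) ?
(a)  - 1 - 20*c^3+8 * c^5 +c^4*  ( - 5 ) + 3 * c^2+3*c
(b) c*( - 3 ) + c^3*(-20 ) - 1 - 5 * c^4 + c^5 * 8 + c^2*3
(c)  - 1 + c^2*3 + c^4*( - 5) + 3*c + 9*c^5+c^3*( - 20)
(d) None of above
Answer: a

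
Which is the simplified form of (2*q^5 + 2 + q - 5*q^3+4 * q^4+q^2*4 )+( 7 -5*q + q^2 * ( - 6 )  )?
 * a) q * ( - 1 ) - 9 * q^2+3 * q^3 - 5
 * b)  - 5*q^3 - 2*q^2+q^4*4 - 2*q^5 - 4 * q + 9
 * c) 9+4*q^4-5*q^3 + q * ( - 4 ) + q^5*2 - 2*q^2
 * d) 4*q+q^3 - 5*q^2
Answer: c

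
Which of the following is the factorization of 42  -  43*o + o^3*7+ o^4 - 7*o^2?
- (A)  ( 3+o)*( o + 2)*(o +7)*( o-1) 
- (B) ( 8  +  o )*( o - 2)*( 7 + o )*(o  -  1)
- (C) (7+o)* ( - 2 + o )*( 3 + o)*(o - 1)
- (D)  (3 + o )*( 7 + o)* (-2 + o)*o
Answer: C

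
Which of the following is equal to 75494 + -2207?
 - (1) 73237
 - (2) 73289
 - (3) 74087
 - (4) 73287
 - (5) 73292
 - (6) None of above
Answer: 4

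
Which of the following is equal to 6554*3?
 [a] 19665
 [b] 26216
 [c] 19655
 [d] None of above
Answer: d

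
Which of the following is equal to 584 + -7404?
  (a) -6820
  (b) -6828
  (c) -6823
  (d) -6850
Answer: a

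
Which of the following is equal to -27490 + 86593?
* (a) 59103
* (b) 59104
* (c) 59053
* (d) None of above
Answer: a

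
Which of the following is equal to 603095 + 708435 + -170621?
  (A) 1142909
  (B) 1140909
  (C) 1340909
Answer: B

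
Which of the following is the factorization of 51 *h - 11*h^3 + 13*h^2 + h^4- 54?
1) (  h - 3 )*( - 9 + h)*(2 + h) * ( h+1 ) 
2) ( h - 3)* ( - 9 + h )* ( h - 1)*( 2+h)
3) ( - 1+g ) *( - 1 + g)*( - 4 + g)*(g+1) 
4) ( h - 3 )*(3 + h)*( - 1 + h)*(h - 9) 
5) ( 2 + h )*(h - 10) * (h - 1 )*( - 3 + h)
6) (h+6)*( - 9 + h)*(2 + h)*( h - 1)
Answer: 2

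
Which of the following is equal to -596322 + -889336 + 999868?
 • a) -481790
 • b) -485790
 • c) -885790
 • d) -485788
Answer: b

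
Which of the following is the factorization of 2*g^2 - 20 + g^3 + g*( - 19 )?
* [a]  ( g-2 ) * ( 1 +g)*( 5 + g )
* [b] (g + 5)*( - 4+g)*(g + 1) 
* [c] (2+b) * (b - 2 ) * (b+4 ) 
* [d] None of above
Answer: b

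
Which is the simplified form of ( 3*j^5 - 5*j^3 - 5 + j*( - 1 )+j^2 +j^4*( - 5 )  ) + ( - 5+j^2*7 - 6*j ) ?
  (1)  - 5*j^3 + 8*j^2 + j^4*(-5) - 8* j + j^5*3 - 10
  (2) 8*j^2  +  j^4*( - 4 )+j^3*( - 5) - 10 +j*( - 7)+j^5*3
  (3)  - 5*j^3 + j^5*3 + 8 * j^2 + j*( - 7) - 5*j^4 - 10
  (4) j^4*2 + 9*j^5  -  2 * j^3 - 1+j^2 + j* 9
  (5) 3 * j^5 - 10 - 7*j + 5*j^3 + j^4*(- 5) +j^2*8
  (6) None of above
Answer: 3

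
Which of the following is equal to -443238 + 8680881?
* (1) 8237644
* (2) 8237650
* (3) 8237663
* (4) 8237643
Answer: 4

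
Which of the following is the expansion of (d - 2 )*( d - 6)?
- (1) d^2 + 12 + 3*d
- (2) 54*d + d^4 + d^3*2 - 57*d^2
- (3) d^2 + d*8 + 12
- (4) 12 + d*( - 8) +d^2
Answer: 4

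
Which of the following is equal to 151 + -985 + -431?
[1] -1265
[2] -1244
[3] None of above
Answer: 1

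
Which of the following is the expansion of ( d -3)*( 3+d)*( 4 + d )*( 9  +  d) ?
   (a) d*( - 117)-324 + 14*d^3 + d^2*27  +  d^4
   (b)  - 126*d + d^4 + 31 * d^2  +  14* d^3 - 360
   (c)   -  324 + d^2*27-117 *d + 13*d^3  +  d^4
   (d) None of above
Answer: c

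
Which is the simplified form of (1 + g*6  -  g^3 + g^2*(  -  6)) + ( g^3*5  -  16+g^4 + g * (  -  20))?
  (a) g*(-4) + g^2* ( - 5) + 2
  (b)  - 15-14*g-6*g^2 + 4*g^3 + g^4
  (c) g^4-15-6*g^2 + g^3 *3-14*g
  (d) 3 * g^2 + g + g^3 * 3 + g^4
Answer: b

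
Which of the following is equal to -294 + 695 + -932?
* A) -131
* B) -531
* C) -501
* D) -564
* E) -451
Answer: B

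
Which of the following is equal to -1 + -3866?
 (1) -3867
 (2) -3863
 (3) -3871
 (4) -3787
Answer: 1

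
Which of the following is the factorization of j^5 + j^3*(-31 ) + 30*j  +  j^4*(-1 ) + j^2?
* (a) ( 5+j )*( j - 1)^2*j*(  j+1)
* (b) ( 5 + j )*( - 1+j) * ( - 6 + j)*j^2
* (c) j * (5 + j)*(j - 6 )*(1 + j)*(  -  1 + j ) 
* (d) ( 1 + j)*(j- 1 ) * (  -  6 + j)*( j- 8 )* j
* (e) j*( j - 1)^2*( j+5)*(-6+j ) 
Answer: c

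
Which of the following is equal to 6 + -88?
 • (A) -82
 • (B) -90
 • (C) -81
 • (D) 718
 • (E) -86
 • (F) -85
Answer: A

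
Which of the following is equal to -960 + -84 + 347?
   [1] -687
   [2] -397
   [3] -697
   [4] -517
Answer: 3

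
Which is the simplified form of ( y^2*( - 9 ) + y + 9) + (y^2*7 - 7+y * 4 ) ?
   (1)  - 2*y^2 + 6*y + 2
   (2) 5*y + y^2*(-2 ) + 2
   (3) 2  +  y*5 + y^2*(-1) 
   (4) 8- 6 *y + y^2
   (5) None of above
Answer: 2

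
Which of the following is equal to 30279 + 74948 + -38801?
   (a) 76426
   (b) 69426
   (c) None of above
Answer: c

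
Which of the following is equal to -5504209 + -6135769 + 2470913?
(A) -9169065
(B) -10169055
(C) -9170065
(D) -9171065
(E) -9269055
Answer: A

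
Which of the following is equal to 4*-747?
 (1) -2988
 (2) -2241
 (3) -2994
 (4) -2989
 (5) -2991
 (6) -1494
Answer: 1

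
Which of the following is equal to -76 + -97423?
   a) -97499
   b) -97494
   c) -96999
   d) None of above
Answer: a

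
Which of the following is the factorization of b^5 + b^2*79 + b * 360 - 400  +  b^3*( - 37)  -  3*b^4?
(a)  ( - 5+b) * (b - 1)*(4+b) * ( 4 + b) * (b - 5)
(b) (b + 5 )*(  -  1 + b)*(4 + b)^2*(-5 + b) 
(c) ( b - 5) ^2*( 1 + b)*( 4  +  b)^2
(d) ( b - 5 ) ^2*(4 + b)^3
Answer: a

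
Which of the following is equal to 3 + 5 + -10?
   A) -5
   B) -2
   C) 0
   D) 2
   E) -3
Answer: B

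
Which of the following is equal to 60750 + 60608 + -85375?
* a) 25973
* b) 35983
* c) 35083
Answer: b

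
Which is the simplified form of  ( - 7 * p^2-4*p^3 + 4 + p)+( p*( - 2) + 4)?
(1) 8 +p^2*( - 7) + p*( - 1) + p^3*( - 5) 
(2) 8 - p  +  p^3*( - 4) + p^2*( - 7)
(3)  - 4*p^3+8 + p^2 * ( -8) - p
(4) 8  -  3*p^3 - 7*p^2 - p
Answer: 2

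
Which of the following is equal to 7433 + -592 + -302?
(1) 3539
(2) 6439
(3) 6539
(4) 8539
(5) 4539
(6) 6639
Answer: 3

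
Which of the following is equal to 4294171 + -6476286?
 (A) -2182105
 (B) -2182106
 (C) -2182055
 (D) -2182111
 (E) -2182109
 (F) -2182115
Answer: F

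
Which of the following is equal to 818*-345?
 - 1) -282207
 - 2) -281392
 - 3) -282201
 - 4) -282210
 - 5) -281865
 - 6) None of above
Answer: 4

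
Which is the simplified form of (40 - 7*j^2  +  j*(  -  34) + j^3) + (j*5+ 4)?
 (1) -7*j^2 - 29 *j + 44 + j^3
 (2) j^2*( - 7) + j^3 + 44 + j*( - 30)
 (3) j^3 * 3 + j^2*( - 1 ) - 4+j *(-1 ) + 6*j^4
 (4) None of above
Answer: 1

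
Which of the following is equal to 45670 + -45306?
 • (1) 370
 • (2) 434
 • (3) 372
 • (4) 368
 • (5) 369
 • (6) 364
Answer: 6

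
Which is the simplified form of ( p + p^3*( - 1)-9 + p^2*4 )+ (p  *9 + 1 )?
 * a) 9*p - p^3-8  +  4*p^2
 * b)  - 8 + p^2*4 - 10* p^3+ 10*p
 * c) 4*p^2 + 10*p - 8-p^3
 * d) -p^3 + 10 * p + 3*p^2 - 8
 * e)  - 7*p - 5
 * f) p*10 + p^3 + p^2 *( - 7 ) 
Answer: c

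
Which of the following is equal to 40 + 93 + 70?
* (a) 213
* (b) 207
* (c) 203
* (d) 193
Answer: c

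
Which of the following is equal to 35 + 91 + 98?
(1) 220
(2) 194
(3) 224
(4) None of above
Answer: 3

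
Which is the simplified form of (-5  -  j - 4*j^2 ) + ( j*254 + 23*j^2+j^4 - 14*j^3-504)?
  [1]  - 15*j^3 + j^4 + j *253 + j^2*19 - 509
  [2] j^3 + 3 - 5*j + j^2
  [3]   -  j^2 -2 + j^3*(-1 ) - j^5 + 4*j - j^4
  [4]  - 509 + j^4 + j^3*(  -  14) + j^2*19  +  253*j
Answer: 4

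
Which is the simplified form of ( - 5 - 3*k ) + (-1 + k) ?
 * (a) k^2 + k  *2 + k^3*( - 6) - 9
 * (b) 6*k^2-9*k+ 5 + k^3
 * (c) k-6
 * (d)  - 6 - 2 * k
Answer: d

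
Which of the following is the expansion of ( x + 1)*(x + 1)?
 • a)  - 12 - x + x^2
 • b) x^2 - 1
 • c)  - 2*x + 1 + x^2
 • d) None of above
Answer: d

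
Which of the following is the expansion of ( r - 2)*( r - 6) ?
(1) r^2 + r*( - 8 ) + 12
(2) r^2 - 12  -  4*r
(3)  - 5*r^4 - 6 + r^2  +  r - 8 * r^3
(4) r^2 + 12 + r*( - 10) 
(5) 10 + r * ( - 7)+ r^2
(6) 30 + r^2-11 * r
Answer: 1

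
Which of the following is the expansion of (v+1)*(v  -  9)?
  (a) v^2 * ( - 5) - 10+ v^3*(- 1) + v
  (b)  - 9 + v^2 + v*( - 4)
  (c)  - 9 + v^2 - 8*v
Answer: c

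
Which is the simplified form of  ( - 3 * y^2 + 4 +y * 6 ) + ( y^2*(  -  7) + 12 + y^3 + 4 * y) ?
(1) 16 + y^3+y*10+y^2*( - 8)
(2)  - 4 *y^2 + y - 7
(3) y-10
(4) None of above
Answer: 4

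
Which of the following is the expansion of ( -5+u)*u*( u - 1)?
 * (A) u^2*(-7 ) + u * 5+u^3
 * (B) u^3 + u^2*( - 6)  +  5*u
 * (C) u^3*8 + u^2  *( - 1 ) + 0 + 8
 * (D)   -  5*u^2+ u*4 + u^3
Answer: B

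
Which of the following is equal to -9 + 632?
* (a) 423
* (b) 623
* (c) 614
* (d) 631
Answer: b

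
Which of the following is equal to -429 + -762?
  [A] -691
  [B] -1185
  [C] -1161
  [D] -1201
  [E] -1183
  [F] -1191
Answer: F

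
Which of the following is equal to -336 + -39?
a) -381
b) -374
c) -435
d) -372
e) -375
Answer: e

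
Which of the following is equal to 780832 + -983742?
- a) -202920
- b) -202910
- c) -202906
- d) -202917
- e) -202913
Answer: b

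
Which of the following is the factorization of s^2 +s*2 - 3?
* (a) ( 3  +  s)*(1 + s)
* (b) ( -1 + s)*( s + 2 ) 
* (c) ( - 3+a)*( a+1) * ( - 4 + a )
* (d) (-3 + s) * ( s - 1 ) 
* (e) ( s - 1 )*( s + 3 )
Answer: e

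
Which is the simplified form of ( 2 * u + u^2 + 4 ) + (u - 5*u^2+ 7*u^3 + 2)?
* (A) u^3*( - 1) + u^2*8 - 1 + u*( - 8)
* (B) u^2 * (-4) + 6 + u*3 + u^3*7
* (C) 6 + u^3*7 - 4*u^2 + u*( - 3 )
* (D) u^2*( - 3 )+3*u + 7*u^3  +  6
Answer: B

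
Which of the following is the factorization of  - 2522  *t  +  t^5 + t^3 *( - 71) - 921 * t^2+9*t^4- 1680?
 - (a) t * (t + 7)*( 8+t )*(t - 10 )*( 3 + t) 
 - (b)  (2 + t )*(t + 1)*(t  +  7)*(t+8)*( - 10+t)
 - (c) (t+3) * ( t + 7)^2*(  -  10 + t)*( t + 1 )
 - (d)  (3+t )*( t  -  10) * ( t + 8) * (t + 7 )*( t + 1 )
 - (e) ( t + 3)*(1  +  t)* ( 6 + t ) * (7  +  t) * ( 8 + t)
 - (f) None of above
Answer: d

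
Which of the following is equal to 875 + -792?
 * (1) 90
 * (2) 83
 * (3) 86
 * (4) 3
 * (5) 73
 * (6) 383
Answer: 2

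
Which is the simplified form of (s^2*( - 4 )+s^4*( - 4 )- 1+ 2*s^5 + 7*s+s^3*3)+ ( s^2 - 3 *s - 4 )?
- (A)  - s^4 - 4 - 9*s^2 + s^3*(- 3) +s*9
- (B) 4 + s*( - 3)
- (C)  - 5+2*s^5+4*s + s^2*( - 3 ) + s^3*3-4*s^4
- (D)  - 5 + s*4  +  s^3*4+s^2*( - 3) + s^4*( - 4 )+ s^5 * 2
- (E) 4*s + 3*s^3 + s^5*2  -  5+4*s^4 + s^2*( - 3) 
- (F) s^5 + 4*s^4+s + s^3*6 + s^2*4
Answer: C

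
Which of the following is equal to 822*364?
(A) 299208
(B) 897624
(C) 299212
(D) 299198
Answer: A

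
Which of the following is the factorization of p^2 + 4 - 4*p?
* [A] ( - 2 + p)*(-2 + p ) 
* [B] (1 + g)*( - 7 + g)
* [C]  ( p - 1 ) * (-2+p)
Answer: A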